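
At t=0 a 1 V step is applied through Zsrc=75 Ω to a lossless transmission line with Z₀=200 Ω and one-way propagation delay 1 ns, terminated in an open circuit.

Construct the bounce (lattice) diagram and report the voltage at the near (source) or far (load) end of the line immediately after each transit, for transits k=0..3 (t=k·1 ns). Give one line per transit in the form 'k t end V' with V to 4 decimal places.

Γ_L=1.000000, Γ_S=-0.454545; launch V₁=1·200/275=0.727273
k=0 src: V=0.7273
k=1 load: inc=0.727273, refl=0.727273·1.000000=0.7273; V=0.000000+0.727273+0.727273=1.4545
k=2 src: inc=0.727273, refl=0.727273·-0.454545=-0.3306; V=0.727273+0.727273+-0.330579=1.1240
k=3 load: inc=-0.330579, refl=-0.330579·1.000000=-0.3306; V=1.454545+-0.330579+-0.330579=0.7934

0 0 source 0.7273
1 1 load 1.4545
2 2 source 1.1240
3 3 load 0.7934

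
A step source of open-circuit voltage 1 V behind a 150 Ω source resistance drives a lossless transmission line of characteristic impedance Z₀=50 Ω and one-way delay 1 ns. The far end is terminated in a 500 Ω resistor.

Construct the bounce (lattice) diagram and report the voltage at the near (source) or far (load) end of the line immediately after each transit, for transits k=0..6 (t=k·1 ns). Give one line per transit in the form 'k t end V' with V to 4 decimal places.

0 0 source 0.2500
1 1 load 0.4545
2 2 source 0.5568
3 3 load 0.6405
4 4 source 0.6823
5 5 load 0.7166
6 6 source 0.7337

Γ_L=0.818182, Γ_S=0.500000; launch V₁=1·50/200=0.250000
k=0 src: V=0.2500
k=1 load: inc=0.250000, refl=0.250000·0.818182=0.2045; V=0.000000+0.250000+0.204545=0.4545
k=2 src: inc=0.204545, refl=0.204545·0.500000=0.1023; V=0.250000+0.204545+0.102273=0.5568
k=3 load: inc=0.102273, refl=0.102273·0.818182=0.0837; V=0.454545+0.102273+0.083678=0.6405
k=4 src: inc=0.083678, refl=0.083678·0.500000=0.0418; V=0.556818+0.083678+0.041839=0.6823
k=5 load: inc=0.041839, refl=0.041839·0.818182=0.0342; V=0.640496+0.041839+0.034232=0.7166
k=6 src: inc=0.034232, refl=0.034232·0.500000=0.0171; V=0.682335+0.034232+0.017116=0.7337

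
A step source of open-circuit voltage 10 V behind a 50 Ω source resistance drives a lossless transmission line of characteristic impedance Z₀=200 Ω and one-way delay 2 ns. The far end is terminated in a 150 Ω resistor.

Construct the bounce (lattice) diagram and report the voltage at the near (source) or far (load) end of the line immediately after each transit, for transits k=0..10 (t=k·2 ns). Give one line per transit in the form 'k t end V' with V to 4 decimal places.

Γ_L=-0.142857, Γ_S=-0.600000; launch V₁=10·200/250=8.000000
k=0 src: V=8.0000
k=1 load: inc=8.000000, refl=8.000000·-0.142857=-1.1429; V=0.000000+8.000000+-1.142857=6.8571
k=2 src: inc=-1.142857, refl=-1.142857·-0.600000=0.6857; V=8.000000+-1.142857+0.685714=7.5429
k=3 load: inc=0.685714, refl=0.685714·-0.142857=-0.0980; V=6.857143+0.685714+-0.097959=7.4449
k=4 src: inc=-0.097959, refl=-0.097959·-0.600000=0.0588; V=7.542857+-0.097959+0.058776=7.5037
k=5 load: inc=0.058776, refl=0.058776·-0.142857=-0.0084; V=7.444898+0.058776+-0.008397=7.4953
k=6 src: inc=-0.008397, refl=-0.008397·-0.600000=0.0050; V=7.503673+-0.008397+0.005038=7.5003
k=7 load: inc=0.005038, refl=0.005038·-0.142857=-0.0007; V=7.495277+0.005038+-0.000720=7.4996
k=8 src: inc=-0.000720, refl=-0.000720·-0.600000=0.0004; V=7.500315+-0.000720+0.000432=7.5000
k=9 load: inc=0.000432, refl=0.000432·-0.142857=-0.0001; V=7.499595+0.000432+-0.000062=7.5000
k=10 src: inc=-0.000062, refl=-0.000062·-0.600000=0.0000; V=7.500027+-0.000062+0.000037=7.5000

0 0 source 8.0000
1 2 load 6.8571
2 4 source 7.5429
3 6 load 7.4449
4 8 source 7.5037
5 10 load 7.4953
6 12 source 7.5003
7 14 load 7.4996
8 16 source 7.5000
9 18 load 7.5000
10 20 source 7.5000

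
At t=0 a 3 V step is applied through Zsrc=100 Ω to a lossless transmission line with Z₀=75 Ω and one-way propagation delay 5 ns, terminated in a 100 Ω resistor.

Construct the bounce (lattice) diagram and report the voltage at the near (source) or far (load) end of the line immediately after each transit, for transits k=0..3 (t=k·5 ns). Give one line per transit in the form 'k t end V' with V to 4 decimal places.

Γ_L=0.142857, Γ_S=0.142857; launch V₁=3·75/175=1.285714
k=0 src: V=1.2857
k=1 load: inc=1.285714, refl=1.285714·0.142857=0.1837; V=0.000000+1.285714+0.183673=1.4694
k=2 src: inc=0.183673, refl=0.183673·0.142857=0.0262; V=1.285714+0.183673+0.026239=1.4956
k=3 load: inc=0.026239, refl=0.026239·0.142857=0.0037; V=1.469388+0.026239+0.003748=1.4994

0 0 source 1.2857
1 5 load 1.4694
2 10 source 1.4956
3 15 load 1.4994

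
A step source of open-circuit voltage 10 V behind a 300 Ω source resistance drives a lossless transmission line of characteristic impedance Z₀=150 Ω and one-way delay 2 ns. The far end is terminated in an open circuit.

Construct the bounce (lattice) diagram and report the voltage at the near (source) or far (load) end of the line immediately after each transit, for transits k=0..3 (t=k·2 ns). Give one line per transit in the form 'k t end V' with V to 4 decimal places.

Γ_L=1.000000, Γ_S=0.333333; launch V₁=10·150/450=3.333333
k=0 src: V=3.3333
k=1 load: inc=3.333333, refl=3.333333·1.000000=3.3333; V=0.000000+3.333333+3.333333=6.6667
k=2 src: inc=3.333333, refl=3.333333·0.333333=1.1111; V=3.333333+3.333333+1.111111=7.7778
k=3 load: inc=1.111111, refl=1.111111·1.000000=1.1111; V=6.666667+1.111111+1.111111=8.8889

0 0 source 3.3333
1 2 load 6.6667
2 4 source 7.7778
3 6 load 8.8889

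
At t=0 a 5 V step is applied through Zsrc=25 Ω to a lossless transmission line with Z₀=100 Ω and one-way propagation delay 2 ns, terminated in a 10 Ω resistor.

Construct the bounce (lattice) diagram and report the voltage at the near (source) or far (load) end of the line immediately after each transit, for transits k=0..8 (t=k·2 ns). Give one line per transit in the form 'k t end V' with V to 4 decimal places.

Γ_L=-0.818182, Γ_S=-0.600000; launch V₁=5·100/125=4.000000
k=0 src: V=4.0000
k=1 load: inc=4.000000, refl=4.000000·-0.818182=-3.2727; V=0.000000+4.000000+-3.272727=0.7273
k=2 src: inc=-3.272727, refl=-3.272727·-0.600000=1.9636; V=4.000000+-3.272727+1.963636=2.6909
k=3 load: inc=1.963636, refl=1.963636·-0.818182=-1.6066; V=0.727273+1.963636+-1.606612=1.0843
k=4 src: inc=-1.606612, refl=-1.606612·-0.600000=0.9640; V=2.690909+-1.606612+0.963967=2.0483
k=5 load: inc=0.963967, refl=0.963967·-0.818182=-0.7887; V=1.084298+0.963967+-0.788700=1.2596
k=6 src: inc=-0.788700, refl=-0.788700·-0.600000=0.4732; V=2.048264+-0.788700+0.473220=1.7328
k=7 load: inc=0.473220, refl=0.473220·-0.818182=-0.3872; V=1.259564+0.473220+-0.387180=1.3456
k=8 src: inc=-0.387180, refl=-0.387180·-0.600000=0.2323; V=1.732784+-0.387180+0.232308=1.5779

0 0 source 4.0000
1 2 load 0.7273
2 4 source 2.6909
3 6 load 1.0843
4 8 source 2.0483
5 10 load 1.2596
6 12 source 1.7328
7 14 load 1.3456
8 16 source 1.5779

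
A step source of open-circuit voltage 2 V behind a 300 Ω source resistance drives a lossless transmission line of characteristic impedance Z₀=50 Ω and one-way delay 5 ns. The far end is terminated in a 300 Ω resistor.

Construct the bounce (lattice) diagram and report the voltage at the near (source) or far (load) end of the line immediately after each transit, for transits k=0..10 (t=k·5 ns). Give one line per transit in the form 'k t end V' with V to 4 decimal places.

0 0 source 0.2857
1 5 load 0.4898
2 10 source 0.6356
3 15 load 0.7397
4 20 source 0.8141
5 25 load 0.8672
6 30 source 0.9051
7 35 load 0.9322
8 40 source 0.9516
9 45 load 0.9654
10 50 source 0.9753

Γ_L=0.714286, Γ_S=0.714286; launch V₁=2·50/350=0.285714
k=0 src: V=0.2857
k=1 load: inc=0.285714, refl=0.285714·0.714286=0.2041; V=0.000000+0.285714+0.204082=0.4898
k=2 src: inc=0.204082, refl=0.204082·0.714286=0.1458; V=0.285714+0.204082+0.145773=0.6356
k=3 load: inc=0.145773, refl=0.145773·0.714286=0.1041; V=0.489796+0.145773+0.104123=0.7397
k=4 src: inc=0.104123, refl=0.104123·0.714286=0.0744; V=0.635569+0.104123+0.074374=0.8141
k=5 load: inc=0.074374, refl=0.074374·0.714286=0.0531; V=0.739692+0.074374+0.053124=0.8672
k=6 src: inc=0.053124, refl=0.053124·0.714286=0.0379; V=0.814066+0.053124+0.037946=0.9051
k=7 load: inc=0.037946, refl=0.037946·0.714286=0.0271; V=0.867190+0.037946+0.027104=0.9322
k=8 src: inc=0.027104, refl=0.027104·0.714286=0.0194; V=0.905135+0.027104+0.019360=0.9516
k=9 load: inc=0.019360, refl=0.019360·0.714286=0.0138; V=0.932240+0.019360+0.013829=0.9654
k=10 src: inc=0.013829, refl=0.013829·0.714286=0.0099; V=0.951600+0.013829+0.009878=0.9753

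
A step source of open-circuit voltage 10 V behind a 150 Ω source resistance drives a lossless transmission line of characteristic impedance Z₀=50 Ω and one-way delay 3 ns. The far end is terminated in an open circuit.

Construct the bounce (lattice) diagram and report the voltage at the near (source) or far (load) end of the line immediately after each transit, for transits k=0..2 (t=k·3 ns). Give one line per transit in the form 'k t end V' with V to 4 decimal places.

Γ_L=1.000000, Γ_S=0.500000; launch V₁=10·50/200=2.500000
k=0 src: V=2.5000
k=1 load: inc=2.500000, refl=2.500000·1.000000=2.5000; V=0.000000+2.500000+2.500000=5.0000
k=2 src: inc=2.500000, refl=2.500000·0.500000=1.2500; V=2.500000+2.500000+1.250000=6.2500

0 0 source 2.5000
1 3 load 5.0000
2 6 source 6.2500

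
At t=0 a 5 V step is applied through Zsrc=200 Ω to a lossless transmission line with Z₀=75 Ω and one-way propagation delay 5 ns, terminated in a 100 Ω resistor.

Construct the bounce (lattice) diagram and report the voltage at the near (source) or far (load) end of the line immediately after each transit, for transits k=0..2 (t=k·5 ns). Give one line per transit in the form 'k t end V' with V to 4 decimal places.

Γ_L=0.142857, Γ_S=0.454545; launch V₁=5·75/275=1.363636
k=0 src: V=1.3636
k=1 load: inc=1.363636, refl=1.363636·0.142857=0.1948; V=0.000000+1.363636+0.194805=1.5584
k=2 src: inc=0.194805, refl=0.194805·0.454545=0.0885; V=1.363636+0.194805+0.088548=1.6470

0 0 source 1.3636
1 5 load 1.5584
2 10 source 1.6470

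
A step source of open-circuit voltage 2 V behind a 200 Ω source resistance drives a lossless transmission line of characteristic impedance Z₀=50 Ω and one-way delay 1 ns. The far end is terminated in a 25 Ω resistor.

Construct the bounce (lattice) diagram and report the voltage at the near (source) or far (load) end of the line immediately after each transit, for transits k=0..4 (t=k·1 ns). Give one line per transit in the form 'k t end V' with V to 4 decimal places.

0 0 source 0.4000
1 1 load 0.2667
2 2 source 0.1867
3 3 load 0.2133
4 4 source 0.2293

Γ_L=-0.333333, Γ_S=0.600000; launch V₁=2·50/250=0.400000
k=0 src: V=0.4000
k=1 load: inc=0.400000, refl=0.400000·-0.333333=-0.1333; V=0.000000+0.400000+-0.133333=0.2667
k=2 src: inc=-0.133333, refl=-0.133333·0.600000=-0.0800; V=0.400000+-0.133333+-0.080000=0.1867
k=3 load: inc=-0.080000, refl=-0.080000·-0.333333=0.0267; V=0.266667+-0.080000+0.026667=0.2133
k=4 src: inc=0.026667, refl=0.026667·0.600000=0.0160; V=0.186667+0.026667+0.016000=0.2293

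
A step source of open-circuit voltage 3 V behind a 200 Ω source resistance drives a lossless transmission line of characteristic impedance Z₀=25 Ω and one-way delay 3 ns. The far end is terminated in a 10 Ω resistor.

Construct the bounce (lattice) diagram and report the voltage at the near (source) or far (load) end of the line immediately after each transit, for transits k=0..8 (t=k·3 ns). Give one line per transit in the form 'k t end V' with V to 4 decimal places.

Γ_L=-0.428571, Γ_S=0.777778; launch V₁=3·25/225=0.333333
k=0 src: V=0.3333
k=1 load: inc=0.333333, refl=0.333333·-0.428571=-0.1429; V=0.000000+0.333333+-0.142857=0.1905
k=2 src: inc=-0.142857, refl=-0.142857·0.777778=-0.1111; V=0.333333+-0.142857+-0.111111=0.0794
k=3 load: inc=-0.111111, refl=-0.111111·-0.428571=0.0476; V=0.190476+-0.111111+0.047619=0.1270
k=4 src: inc=0.047619, refl=0.047619·0.777778=0.0370; V=0.079365+0.047619+0.037037=0.1640
k=5 load: inc=0.037037, refl=0.037037·-0.428571=-0.0159; V=0.126984+0.037037+-0.015873=0.1481
k=6 src: inc=-0.015873, refl=-0.015873·0.777778=-0.0123; V=0.164021+-0.015873+-0.012346=0.1358
k=7 load: inc=-0.012346, refl=-0.012346·-0.428571=0.0053; V=0.148148+-0.012346+0.005291=0.1411
k=8 src: inc=0.005291, refl=0.005291·0.777778=0.0041; V=0.135802+0.005291+0.004115=0.1452

0 0 source 0.3333
1 3 load 0.1905
2 6 source 0.0794
3 9 load 0.1270
4 12 source 0.1640
5 15 load 0.1481
6 18 source 0.1358
7 21 load 0.1411
8 24 source 0.1452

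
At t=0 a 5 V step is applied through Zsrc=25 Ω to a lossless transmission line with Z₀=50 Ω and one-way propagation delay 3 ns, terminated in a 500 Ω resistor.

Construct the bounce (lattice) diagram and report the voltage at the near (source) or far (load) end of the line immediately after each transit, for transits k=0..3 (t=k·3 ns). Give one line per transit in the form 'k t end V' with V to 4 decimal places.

Γ_L=0.818182, Γ_S=-0.333333; launch V₁=5·50/75=3.333333
k=0 src: V=3.3333
k=1 load: inc=3.333333, refl=3.333333·0.818182=2.7273; V=0.000000+3.333333+2.727273=6.0606
k=2 src: inc=2.727273, refl=2.727273·-0.333333=-0.9091; V=3.333333+2.727273+-0.909091=5.1515
k=3 load: inc=-0.909091, refl=-0.909091·0.818182=-0.7438; V=6.060606+-0.909091+-0.743802=4.4077

0 0 source 3.3333
1 3 load 6.0606
2 6 source 5.1515
3 9 load 4.4077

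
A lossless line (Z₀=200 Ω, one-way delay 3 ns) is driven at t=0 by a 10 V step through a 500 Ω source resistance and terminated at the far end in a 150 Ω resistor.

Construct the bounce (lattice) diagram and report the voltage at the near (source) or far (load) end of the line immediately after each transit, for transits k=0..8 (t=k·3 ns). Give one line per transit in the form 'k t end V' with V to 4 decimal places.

Γ_L=-0.142857, Γ_S=0.428571; launch V₁=10·200/700=2.857143
k=0 src: V=2.8571
k=1 load: inc=2.857143, refl=2.857143·-0.142857=-0.4082; V=0.000000+2.857143+-0.408163=2.4490
k=2 src: inc=-0.408163, refl=-0.408163·0.428571=-0.1749; V=2.857143+-0.408163+-0.174927=2.2741
k=3 load: inc=-0.174927, refl=-0.174927·-0.142857=0.0250; V=2.448980+-0.174927+0.024990=2.2990
k=4 src: inc=0.024990, refl=0.024990·0.428571=0.0107; V=2.274052+0.024990+0.010710=2.3098
k=5 load: inc=0.010710, refl=0.010710·-0.142857=-0.0015; V=2.299042+0.010710+-0.001530=2.3082
k=6 src: inc=-0.001530, refl=-0.001530·0.428571=-0.0007; V=2.309752+-0.001530+-0.000656=2.3076
k=7 load: inc=-0.000656, refl=-0.000656·-0.142857=0.0001; V=2.308222+-0.000656+0.000094=2.3077
k=8 src: inc=0.000094, refl=0.000094·0.428571=0.0000; V=2.307566+0.000094+0.000040=2.3077

0 0 source 2.8571
1 3 load 2.4490
2 6 source 2.2741
3 9 load 2.2990
4 12 source 2.3098
5 15 load 2.3082
6 18 source 2.3076
7 21 load 2.3077
8 24 source 2.3077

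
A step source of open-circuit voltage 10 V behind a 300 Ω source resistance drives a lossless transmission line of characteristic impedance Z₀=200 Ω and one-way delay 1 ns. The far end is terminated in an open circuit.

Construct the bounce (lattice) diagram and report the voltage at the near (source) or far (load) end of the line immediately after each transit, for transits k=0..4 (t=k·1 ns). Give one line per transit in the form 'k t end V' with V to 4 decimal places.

Γ_L=1.000000, Γ_S=0.200000; launch V₁=10·200/500=4.000000
k=0 src: V=4.0000
k=1 load: inc=4.000000, refl=4.000000·1.000000=4.0000; V=0.000000+4.000000+4.000000=8.0000
k=2 src: inc=4.000000, refl=4.000000·0.200000=0.8000; V=4.000000+4.000000+0.800000=8.8000
k=3 load: inc=0.800000, refl=0.800000·1.000000=0.8000; V=8.000000+0.800000+0.800000=9.6000
k=4 src: inc=0.800000, refl=0.800000·0.200000=0.1600; V=8.800000+0.800000+0.160000=9.7600

0 0 source 4.0000
1 1 load 8.0000
2 2 source 8.8000
3 3 load 9.6000
4 4 source 9.7600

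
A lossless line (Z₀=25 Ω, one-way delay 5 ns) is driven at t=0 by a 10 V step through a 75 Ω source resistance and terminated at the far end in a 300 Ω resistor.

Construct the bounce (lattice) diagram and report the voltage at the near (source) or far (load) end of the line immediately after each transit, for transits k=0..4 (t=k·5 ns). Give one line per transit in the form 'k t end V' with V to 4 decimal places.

0 0 source 2.5000
1 5 load 4.6154
2 10 source 5.6731
3 15 load 6.5680
4 20 source 7.0155

Γ_L=0.846154, Γ_S=0.500000; launch V₁=10·25/100=2.500000
k=0 src: V=2.5000
k=1 load: inc=2.500000, refl=2.500000·0.846154=2.1154; V=0.000000+2.500000+2.115385=4.6154
k=2 src: inc=2.115385, refl=2.115385·0.500000=1.0577; V=2.500000+2.115385+1.057692=5.6731
k=3 load: inc=1.057692, refl=1.057692·0.846154=0.8950; V=4.615385+1.057692+0.894970=6.5680
k=4 src: inc=0.894970, refl=0.894970·0.500000=0.4475; V=5.673077+0.894970+0.447485=7.0155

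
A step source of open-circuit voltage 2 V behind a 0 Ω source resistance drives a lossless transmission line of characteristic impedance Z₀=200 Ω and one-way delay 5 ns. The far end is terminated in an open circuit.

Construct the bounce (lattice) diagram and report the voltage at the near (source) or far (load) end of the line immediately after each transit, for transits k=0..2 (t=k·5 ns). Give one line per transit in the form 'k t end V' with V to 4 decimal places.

Γ_L=1.000000, Γ_S=-1.000000; launch V₁=2·200/200=2.000000
k=0 src: V=2.0000
k=1 load: inc=2.000000, refl=2.000000·1.000000=2.0000; V=0.000000+2.000000+2.000000=4.0000
k=2 src: inc=2.000000, refl=2.000000·-1.000000=-2.0000; V=2.000000+2.000000+-2.000000=2.0000

0 0 source 2.0000
1 5 load 4.0000
2 10 source 2.0000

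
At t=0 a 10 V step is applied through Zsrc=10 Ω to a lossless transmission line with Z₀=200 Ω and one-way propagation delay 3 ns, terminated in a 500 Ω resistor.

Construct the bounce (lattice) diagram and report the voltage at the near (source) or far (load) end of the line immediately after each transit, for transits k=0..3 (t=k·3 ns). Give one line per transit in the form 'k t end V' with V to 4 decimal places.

Γ_L=0.428571, Γ_S=-0.904762; launch V₁=10·200/210=9.523810
k=0 src: V=9.5238
k=1 load: inc=9.523810, refl=9.523810·0.428571=4.0816; V=0.000000+9.523810+4.081633=13.6054
k=2 src: inc=4.081633, refl=4.081633·-0.904762=-3.6929; V=9.523810+4.081633+-3.692906=9.9125
k=3 load: inc=-3.692906, refl=-3.692906·0.428571=-1.5827; V=13.605442+-3.692906+-1.582674=8.3299

0 0 source 9.5238
1 3 load 13.6054
2 6 source 9.9125
3 9 load 8.3299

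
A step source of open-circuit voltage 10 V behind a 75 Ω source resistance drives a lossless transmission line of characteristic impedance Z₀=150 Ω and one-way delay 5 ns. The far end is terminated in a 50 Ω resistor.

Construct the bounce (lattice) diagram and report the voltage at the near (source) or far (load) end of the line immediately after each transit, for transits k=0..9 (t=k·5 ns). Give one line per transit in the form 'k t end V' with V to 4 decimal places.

0 0 source 6.6667
1 5 load 3.3333
2 10 source 4.4444
3 15 load 3.8889
4 20 source 4.0741
5 25 load 3.9815
6 30 source 4.0123
7 35 load 3.9969
8 40 source 4.0021
9 45 load 3.9995

Γ_L=-0.500000, Γ_S=-0.333333; launch V₁=10·150/225=6.666667
k=0 src: V=6.6667
k=1 load: inc=6.666667, refl=6.666667·-0.500000=-3.3333; V=0.000000+6.666667+-3.333333=3.3333
k=2 src: inc=-3.333333, refl=-3.333333·-0.333333=1.1111; V=6.666667+-3.333333+1.111111=4.4444
k=3 load: inc=1.111111, refl=1.111111·-0.500000=-0.5556; V=3.333333+1.111111+-0.555556=3.8889
k=4 src: inc=-0.555556, refl=-0.555556·-0.333333=0.1852; V=4.444444+-0.555556+0.185185=4.0741
k=5 load: inc=0.185185, refl=0.185185·-0.500000=-0.0926; V=3.888889+0.185185+-0.092593=3.9815
k=6 src: inc=-0.092593, refl=-0.092593·-0.333333=0.0309; V=4.074074+-0.092593+0.030864=4.0123
k=7 load: inc=0.030864, refl=0.030864·-0.500000=-0.0154; V=3.981481+0.030864+-0.015432=3.9969
k=8 src: inc=-0.015432, refl=-0.015432·-0.333333=0.0051; V=4.012346+-0.015432+0.005144=4.0021
k=9 load: inc=0.005144, refl=0.005144·-0.500000=-0.0026; V=3.996914+0.005144+-0.002572=3.9995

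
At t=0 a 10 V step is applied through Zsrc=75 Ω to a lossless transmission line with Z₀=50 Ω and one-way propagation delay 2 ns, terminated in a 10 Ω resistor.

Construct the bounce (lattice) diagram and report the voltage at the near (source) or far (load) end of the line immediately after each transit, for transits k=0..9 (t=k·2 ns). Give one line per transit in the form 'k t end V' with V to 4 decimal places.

0 0 source 4.0000
1 2 load 1.3333
2 4 source 0.8000
3 6 load 1.1556
4 8 source 1.2267
5 10 load 1.1793
6 12 source 1.1698
7 14 load 1.1761
8 16 source 1.1774
9 18 load 1.1765

Γ_L=-0.666667, Γ_S=0.200000; launch V₁=10·50/125=4.000000
k=0 src: V=4.0000
k=1 load: inc=4.000000, refl=4.000000·-0.666667=-2.6667; V=0.000000+4.000000+-2.666667=1.3333
k=2 src: inc=-2.666667, refl=-2.666667·0.200000=-0.5333; V=4.000000+-2.666667+-0.533333=0.8000
k=3 load: inc=-0.533333, refl=-0.533333·-0.666667=0.3556; V=1.333333+-0.533333+0.355556=1.1556
k=4 src: inc=0.355556, refl=0.355556·0.200000=0.0711; V=0.800000+0.355556+0.071111=1.2267
k=5 load: inc=0.071111, refl=0.071111·-0.666667=-0.0474; V=1.155556+0.071111+-0.047407=1.1793
k=6 src: inc=-0.047407, refl=-0.047407·0.200000=-0.0095; V=1.226667+-0.047407+-0.009481=1.1698
k=7 load: inc=-0.009481, refl=-0.009481·-0.666667=0.0063; V=1.179259+-0.009481+0.006321=1.1761
k=8 src: inc=0.006321, refl=0.006321·0.200000=0.0013; V=1.169778+0.006321+0.001264=1.1774
k=9 load: inc=0.001264, refl=0.001264·-0.666667=-0.0008; V=1.176099+0.001264+-0.000843=1.1765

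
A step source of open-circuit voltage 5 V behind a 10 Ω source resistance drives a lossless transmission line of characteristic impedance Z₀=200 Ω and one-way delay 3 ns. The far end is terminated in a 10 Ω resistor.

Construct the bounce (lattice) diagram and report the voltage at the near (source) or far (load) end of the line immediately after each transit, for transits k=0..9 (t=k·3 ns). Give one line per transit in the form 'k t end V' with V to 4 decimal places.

0 0 source 4.7619
1 3 load 0.4535
2 6 source 4.3516
3 9 load 0.8248
4 12 source 4.0157
5 15 load 1.1287
6 18 source 3.7407
7 21 load 1.3774
8 24 source 3.5157
9 27 load 1.5811

Γ_L=-0.904762, Γ_S=-0.904762; launch V₁=5·200/210=4.761905
k=0 src: V=4.7619
k=1 load: inc=4.761905, refl=4.761905·-0.904762=-4.3084; V=0.000000+4.761905+-4.308390=0.4535
k=2 src: inc=-4.308390, refl=-4.308390·-0.904762=3.8981; V=4.761905+-4.308390+3.898067=4.3516
k=3 load: inc=3.898067, refl=3.898067·-0.904762=-3.5268; V=0.453515+3.898067+-3.526823=0.8248
k=4 src: inc=-3.526823, refl=-3.526823·-0.904762=3.1909; V=4.351582+-3.526823+3.190935=4.0157
k=5 load: inc=3.190935, refl=3.190935·-0.904762=-2.8870; V=0.824759+3.190935+-2.887036=1.1287
k=6 src: inc=-2.887036, refl=-2.887036·-0.904762=2.6121; V=4.015694+-2.887036+2.612080=3.7407
k=7 load: inc=2.612080, refl=2.612080·-0.904762=-2.3633; V=1.128658+2.612080+-2.363311=1.3774
k=8 src: inc=-2.363311, refl=-2.363311·-0.904762=2.1382; V=3.740738+-2.363311+2.138234=3.5157
k=9 load: inc=2.138234, refl=2.138234·-0.904762=-1.9346; V=1.377427+2.138234+-1.934592=1.5811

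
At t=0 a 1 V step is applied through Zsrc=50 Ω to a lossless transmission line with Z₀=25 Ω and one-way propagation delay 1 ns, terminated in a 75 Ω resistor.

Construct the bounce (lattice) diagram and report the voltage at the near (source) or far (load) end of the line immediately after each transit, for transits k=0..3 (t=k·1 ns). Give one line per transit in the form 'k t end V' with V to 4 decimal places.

0 0 source 0.3333
1 1 load 0.5000
2 2 source 0.5556
3 3 load 0.5833

Γ_L=0.500000, Γ_S=0.333333; launch V₁=1·25/75=0.333333
k=0 src: V=0.3333
k=1 load: inc=0.333333, refl=0.333333·0.500000=0.1667; V=0.000000+0.333333+0.166667=0.5000
k=2 src: inc=0.166667, refl=0.166667·0.333333=0.0556; V=0.333333+0.166667+0.055556=0.5556
k=3 load: inc=0.055556, refl=0.055556·0.500000=0.0278; V=0.500000+0.055556+0.027778=0.5833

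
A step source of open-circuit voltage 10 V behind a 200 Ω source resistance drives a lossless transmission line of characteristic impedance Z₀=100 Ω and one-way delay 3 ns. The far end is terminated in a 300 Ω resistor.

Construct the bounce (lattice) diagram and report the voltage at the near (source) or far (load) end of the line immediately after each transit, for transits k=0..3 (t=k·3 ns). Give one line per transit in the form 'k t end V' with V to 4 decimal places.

0 0 source 3.3333
1 3 load 5.0000
2 6 source 5.5556
3 9 load 5.8333

Γ_L=0.500000, Γ_S=0.333333; launch V₁=10·100/300=3.333333
k=0 src: V=3.3333
k=1 load: inc=3.333333, refl=3.333333·0.500000=1.6667; V=0.000000+3.333333+1.666667=5.0000
k=2 src: inc=1.666667, refl=1.666667·0.333333=0.5556; V=3.333333+1.666667+0.555556=5.5556
k=3 load: inc=0.555556, refl=0.555556·0.500000=0.2778; V=5.000000+0.555556+0.277778=5.8333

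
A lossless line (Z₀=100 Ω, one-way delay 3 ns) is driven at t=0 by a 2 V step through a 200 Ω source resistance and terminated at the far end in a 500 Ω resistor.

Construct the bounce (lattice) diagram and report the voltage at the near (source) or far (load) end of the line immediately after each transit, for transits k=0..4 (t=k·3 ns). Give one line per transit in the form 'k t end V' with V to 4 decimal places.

Γ_L=0.666667, Γ_S=0.333333; launch V₁=2·100/300=0.666667
k=0 src: V=0.6667
k=1 load: inc=0.666667, refl=0.666667·0.666667=0.4444; V=0.000000+0.666667+0.444444=1.1111
k=2 src: inc=0.444444, refl=0.444444·0.333333=0.1481; V=0.666667+0.444444+0.148148=1.2593
k=3 load: inc=0.148148, refl=0.148148·0.666667=0.0988; V=1.111111+0.148148+0.098765=1.3580
k=4 src: inc=0.098765, refl=0.098765·0.333333=0.0329; V=1.259259+0.098765+0.032922=1.3909

0 0 source 0.6667
1 3 load 1.1111
2 6 source 1.2593
3 9 load 1.3580
4 12 source 1.3909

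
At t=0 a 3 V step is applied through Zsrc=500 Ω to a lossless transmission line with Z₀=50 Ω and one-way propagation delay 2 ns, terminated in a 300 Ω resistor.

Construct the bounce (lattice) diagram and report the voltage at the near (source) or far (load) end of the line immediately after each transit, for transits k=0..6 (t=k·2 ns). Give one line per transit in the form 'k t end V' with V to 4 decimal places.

0 0 source 0.2727
1 2 load 0.4675
2 4 source 0.6269
3 6 load 0.7408
4 8 source 0.8339
5 10 load 0.9004
6 12 source 0.9549

Γ_L=0.714286, Γ_S=0.818182; launch V₁=3·50/550=0.272727
k=0 src: V=0.2727
k=1 load: inc=0.272727, refl=0.272727·0.714286=0.1948; V=0.000000+0.272727+0.194805=0.4675
k=2 src: inc=0.194805, refl=0.194805·0.818182=0.1594; V=0.272727+0.194805+0.159386=0.6269
k=3 load: inc=0.159386, refl=0.159386·0.714286=0.1138; V=0.467532+0.159386+0.113847=0.7408
k=4 src: inc=0.113847, refl=0.113847·0.818182=0.0931; V=0.626919+0.113847+0.093148=0.8339
k=5 load: inc=0.093148, refl=0.093148·0.714286=0.0665; V=0.740766+0.093148+0.066534=0.9004
k=6 src: inc=0.066534, refl=0.066534·0.818182=0.0544; V=0.833913+0.066534+0.054437=0.9549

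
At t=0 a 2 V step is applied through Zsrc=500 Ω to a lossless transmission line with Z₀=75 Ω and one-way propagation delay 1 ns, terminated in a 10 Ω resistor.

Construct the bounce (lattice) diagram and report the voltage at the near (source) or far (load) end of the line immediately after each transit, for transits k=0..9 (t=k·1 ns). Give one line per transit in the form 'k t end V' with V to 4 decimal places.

Γ_L=-0.764706, Γ_S=0.739130; launch V₁=2·75/575=0.260870
k=0 src: V=0.2609
k=1 load: inc=0.260870, refl=0.260870·-0.764706=-0.1995; V=0.000000+0.260870+-0.199488=0.0614
k=2 src: inc=-0.199488, refl=-0.199488·0.739130=-0.1474; V=0.260870+-0.199488+-0.147448=-0.0861
k=3 load: inc=-0.147448, refl=-0.147448·-0.764706=0.1128; V=0.061381+-0.147448+0.112754=0.0267
k=4 src: inc=0.112754, refl=0.112754·0.739130=0.0833; V=-0.086067+0.112754+0.083340=0.1100
k=5 load: inc=0.083340, refl=0.083340·-0.764706=-0.0637; V=0.026687+0.083340+-0.063731=0.0463
k=6 src: inc=-0.063731, refl=-0.063731·0.739130=-0.0471; V=0.110028+-0.063731+-0.047105=-0.0008
k=7 load: inc=-0.047105, refl=-0.047105·-0.764706=0.0360; V=0.046297+-0.047105+0.036022=0.0352
k=8 src: inc=0.036022, refl=0.036022·0.739130=0.0266; V=-0.000808+0.036022+0.026625=0.0618
k=9 load: inc=0.026625, refl=0.026625·-0.764706=-0.0204; V=0.035213+0.026625+-0.020360=0.0415

0 0 source 0.2609
1 1 load 0.0614
2 2 source -0.0861
3 3 load 0.0267
4 4 source 0.1100
5 5 load 0.0463
6 6 source -0.0008
7 7 load 0.0352
8 8 source 0.0618
9 9 load 0.0415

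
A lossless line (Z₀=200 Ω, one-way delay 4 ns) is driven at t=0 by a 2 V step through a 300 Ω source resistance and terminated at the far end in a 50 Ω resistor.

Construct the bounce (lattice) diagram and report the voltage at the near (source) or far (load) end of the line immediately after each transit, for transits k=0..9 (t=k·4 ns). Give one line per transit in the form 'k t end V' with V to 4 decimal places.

0 0 source 0.8000
1 4 load 0.3200
2 8 source 0.2240
3 12 load 0.2816
4 16 source 0.2931
5 20 load 0.2862
6 24 source 0.2848
7 28 load 0.2857
8 32 source 0.2858
9 36 load 0.2857

Γ_L=-0.600000, Γ_S=0.200000; launch V₁=2·200/500=0.800000
k=0 src: V=0.8000
k=1 load: inc=0.800000, refl=0.800000·-0.600000=-0.4800; V=0.000000+0.800000+-0.480000=0.3200
k=2 src: inc=-0.480000, refl=-0.480000·0.200000=-0.0960; V=0.800000+-0.480000+-0.096000=0.2240
k=3 load: inc=-0.096000, refl=-0.096000·-0.600000=0.0576; V=0.320000+-0.096000+0.057600=0.2816
k=4 src: inc=0.057600, refl=0.057600·0.200000=0.0115; V=0.224000+0.057600+0.011520=0.2931
k=5 load: inc=0.011520, refl=0.011520·-0.600000=-0.0069; V=0.281600+0.011520+-0.006912=0.2862
k=6 src: inc=-0.006912, refl=-0.006912·0.200000=-0.0014; V=0.293120+-0.006912+-0.001382=0.2848
k=7 load: inc=-0.001382, refl=-0.001382·-0.600000=0.0008; V=0.286208+-0.001382+0.000829=0.2857
k=8 src: inc=0.000829, refl=0.000829·0.200000=0.0002; V=0.284826+0.000829+0.000166=0.2858
k=9 load: inc=0.000166, refl=0.000166·-0.600000=-0.0001; V=0.285655+0.000166+-0.000100=0.2857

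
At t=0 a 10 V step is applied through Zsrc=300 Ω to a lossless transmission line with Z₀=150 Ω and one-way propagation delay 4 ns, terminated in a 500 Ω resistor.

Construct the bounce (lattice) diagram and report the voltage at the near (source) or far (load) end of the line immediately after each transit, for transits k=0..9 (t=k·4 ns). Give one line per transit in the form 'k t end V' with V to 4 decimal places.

0 0 source 3.3333
1 4 load 5.1282
2 8 source 5.7265
3 12 load 6.0487
4 16 source 6.1560
5 20 load 6.2139
6 24 source 6.2331
7 28 load 6.2435
8 32 source 6.2470
9 36 load 6.2488

Γ_L=0.538462, Γ_S=0.333333; launch V₁=10·150/450=3.333333
k=0 src: V=3.3333
k=1 load: inc=3.333333, refl=3.333333·0.538462=1.7949; V=0.000000+3.333333+1.794872=5.1282
k=2 src: inc=1.794872, refl=1.794872·0.333333=0.5983; V=3.333333+1.794872+0.598291=5.7265
k=3 load: inc=0.598291, refl=0.598291·0.538462=0.3222; V=5.128205+0.598291+0.322156=6.0487
k=4 src: inc=0.322156, refl=0.322156·0.333333=0.1074; V=5.726496+0.322156+0.107385=6.1560
k=5 load: inc=0.107385, refl=0.107385·0.538462=0.0578; V=6.048652+0.107385+0.057823=6.2139
k=6 src: inc=0.057823, refl=0.057823·0.333333=0.0193; V=6.156038+0.057823+0.019274=6.2331
k=7 load: inc=0.019274, refl=0.019274·0.538462=0.0104; V=6.213861+0.019274+0.010378=6.2435
k=8 src: inc=0.010378, refl=0.010378·0.333333=0.0035; V=6.233135+0.010378+0.003459=6.2470
k=9 load: inc=0.003459, refl=0.003459·0.538462=0.0019; V=6.243513+0.003459+0.001863=6.2488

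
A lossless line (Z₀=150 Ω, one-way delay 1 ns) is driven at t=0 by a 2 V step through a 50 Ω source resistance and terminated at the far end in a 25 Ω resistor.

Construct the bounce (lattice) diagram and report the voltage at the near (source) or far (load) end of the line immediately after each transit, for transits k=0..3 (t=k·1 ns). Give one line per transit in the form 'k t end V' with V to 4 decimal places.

0 0 source 1.5000
1 1 load 0.4286
2 2 source 0.9643
3 3 load 0.5816

Γ_L=-0.714286, Γ_S=-0.500000; launch V₁=2·150/200=1.500000
k=0 src: V=1.5000
k=1 load: inc=1.500000, refl=1.500000·-0.714286=-1.0714; V=0.000000+1.500000+-1.071429=0.4286
k=2 src: inc=-1.071429, refl=-1.071429·-0.500000=0.5357; V=1.500000+-1.071429+0.535714=0.9643
k=3 load: inc=0.535714, refl=0.535714·-0.714286=-0.3827; V=0.428571+0.535714+-0.382653=0.5816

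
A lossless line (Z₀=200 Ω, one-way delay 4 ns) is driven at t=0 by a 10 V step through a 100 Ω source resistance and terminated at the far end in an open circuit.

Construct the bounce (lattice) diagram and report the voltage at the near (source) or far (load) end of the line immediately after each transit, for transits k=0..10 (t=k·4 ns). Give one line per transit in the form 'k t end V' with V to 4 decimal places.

0 0 source 6.6667
1 4 load 13.3333
2 8 source 11.1111
3 12 load 8.8889
4 16 source 9.6296
5 20 load 10.3704
6 24 source 10.1235
7 28 load 9.8765
8 32 source 9.9588
9 36 load 10.0412
10 40 source 10.0137

Γ_L=1.000000, Γ_S=-0.333333; launch V₁=10·200/300=6.666667
k=0 src: V=6.6667
k=1 load: inc=6.666667, refl=6.666667·1.000000=6.6667; V=0.000000+6.666667+6.666667=13.3333
k=2 src: inc=6.666667, refl=6.666667·-0.333333=-2.2222; V=6.666667+6.666667+-2.222222=11.1111
k=3 load: inc=-2.222222, refl=-2.222222·1.000000=-2.2222; V=13.333333+-2.222222+-2.222222=8.8889
k=4 src: inc=-2.222222, refl=-2.222222·-0.333333=0.7407; V=11.111111+-2.222222+0.740741=9.6296
k=5 load: inc=0.740741, refl=0.740741·1.000000=0.7407; V=8.888889+0.740741+0.740741=10.3704
k=6 src: inc=0.740741, refl=0.740741·-0.333333=-0.2469; V=9.629630+0.740741+-0.246914=10.1235
k=7 load: inc=-0.246914, refl=-0.246914·1.000000=-0.2469; V=10.370370+-0.246914+-0.246914=9.8765
k=8 src: inc=-0.246914, refl=-0.246914·-0.333333=0.0823; V=10.123457+-0.246914+0.082305=9.9588
k=9 load: inc=0.082305, refl=0.082305·1.000000=0.0823; V=9.876543+0.082305+0.082305=10.0412
k=10 src: inc=0.082305, refl=0.082305·-0.333333=-0.0274; V=9.958848+0.082305+-0.027435=10.0137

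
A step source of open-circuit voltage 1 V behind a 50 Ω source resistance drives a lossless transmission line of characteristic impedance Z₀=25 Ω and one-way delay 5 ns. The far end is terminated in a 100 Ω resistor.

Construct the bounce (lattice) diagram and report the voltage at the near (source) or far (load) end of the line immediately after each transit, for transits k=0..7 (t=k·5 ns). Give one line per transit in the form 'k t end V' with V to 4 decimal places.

0 0 source 0.3333
1 5 load 0.5333
2 10 source 0.6000
3 15 load 0.6400
4 20 source 0.6533
5 25 load 0.6613
6 30 source 0.6640
7 35 load 0.6656

Γ_L=0.600000, Γ_S=0.333333; launch V₁=1·25/75=0.333333
k=0 src: V=0.3333
k=1 load: inc=0.333333, refl=0.333333·0.600000=0.2000; V=0.000000+0.333333+0.200000=0.5333
k=2 src: inc=0.200000, refl=0.200000·0.333333=0.0667; V=0.333333+0.200000+0.066667=0.6000
k=3 load: inc=0.066667, refl=0.066667·0.600000=0.0400; V=0.533333+0.066667+0.040000=0.6400
k=4 src: inc=0.040000, refl=0.040000·0.333333=0.0133; V=0.600000+0.040000+0.013333=0.6533
k=5 load: inc=0.013333, refl=0.013333·0.600000=0.0080; V=0.640000+0.013333+0.008000=0.6613
k=6 src: inc=0.008000, refl=0.008000·0.333333=0.0027; V=0.653333+0.008000+0.002667=0.6640
k=7 load: inc=0.002667, refl=0.002667·0.600000=0.0016; V=0.661333+0.002667+0.001600=0.6656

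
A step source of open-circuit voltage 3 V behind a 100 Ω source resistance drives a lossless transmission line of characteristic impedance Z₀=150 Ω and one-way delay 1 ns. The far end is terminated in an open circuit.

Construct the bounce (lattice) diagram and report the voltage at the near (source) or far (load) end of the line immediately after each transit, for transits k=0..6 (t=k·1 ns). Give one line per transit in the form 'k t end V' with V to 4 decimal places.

Γ_L=1.000000, Γ_S=-0.200000; launch V₁=3·150/250=1.800000
k=0 src: V=1.8000
k=1 load: inc=1.800000, refl=1.800000·1.000000=1.8000; V=0.000000+1.800000+1.800000=3.6000
k=2 src: inc=1.800000, refl=1.800000·-0.200000=-0.3600; V=1.800000+1.800000+-0.360000=3.2400
k=3 load: inc=-0.360000, refl=-0.360000·1.000000=-0.3600; V=3.600000+-0.360000+-0.360000=2.8800
k=4 src: inc=-0.360000, refl=-0.360000·-0.200000=0.0720; V=3.240000+-0.360000+0.072000=2.9520
k=5 load: inc=0.072000, refl=0.072000·1.000000=0.0720; V=2.880000+0.072000+0.072000=3.0240
k=6 src: inc=0.072000, refl=0.072000·-0.200000=-0.0144; V=2.952000+0.072000+-0.014400=3.0096

0 0 source 1.8000
1 1 load 3.6000
2 2 source 3.2400
3 3 load 2.8800
4 4 source 2.9520
5 5 load 3.0240
6 6 source 3.0096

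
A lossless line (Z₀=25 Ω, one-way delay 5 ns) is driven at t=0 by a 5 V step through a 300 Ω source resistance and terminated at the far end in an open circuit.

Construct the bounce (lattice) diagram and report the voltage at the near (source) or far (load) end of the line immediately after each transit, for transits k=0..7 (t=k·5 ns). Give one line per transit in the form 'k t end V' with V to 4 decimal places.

Γ_L=1.000000, Γ_S=0.846154; launch V₁=5·25/325=0.384615
k=0 src: V=0.3846
k=1 load: inc=0.384615, refl=0.384615·1.000000=0.3846; V=0.000000+0.384615+0.384615=0.7692
k=2 src: inc=0.384615, refl=0.384615·0.846154=0.3254; V=0.384615+0.384615+0.325444=1.0947
k=3 load: inc=0.325444, refl=0.325444·1.000000=0.3254; V=0.769231+0.325444+0.325444=1.4201
k=4 src: inc=0.325444, refl=0.325444·0.846154=0.2754; V=1.094675+0.325444+0.275376=1.6955
k=5 load: inc=0.275376, refl=0.275376·1.000000=0.2754; V=1.420118+0.275376+0.275376=1.9709
k=6 src: inc=0.275376, refl=0.275376·0.846154=0.2330; V=1.695494+0.275376+0.233010=2.2039
k=7 load: inc=0.233010, refl=0.233010·1.000000=0.2330; V=1.970869+0.233010+0.233010=2.4369

0 0 source 0.3846
1 5 load 0.7692
2 10 source 1.0947
3 15 load 1.4201
4 20 source 1.6955
5 25 load 1.9709
6 30 source 2.2039
7 35 load 2.4369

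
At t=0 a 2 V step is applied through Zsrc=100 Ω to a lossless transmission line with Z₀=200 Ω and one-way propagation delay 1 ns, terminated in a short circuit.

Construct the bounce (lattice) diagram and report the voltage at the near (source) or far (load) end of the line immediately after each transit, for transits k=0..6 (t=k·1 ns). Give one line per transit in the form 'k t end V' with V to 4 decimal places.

0 0 source 1.3333
1 1 load 0.0000
2 2 source 0.4444
3 3 load 0.0000
4 4 source 0.1481
5 5 load 0.0000
6 6 source 0.0494

Γ_L=-1.000000, Γ_S=-0.333333; launch V₁=2·200/300=1.333333
k=0 src: V=1.3333
k=1 load: inc=1.333333, refl=1.333333·-1.000000=-1.3333; V=0.000000+1.333333+-1.333333=0.0000
k=2 src: inc=-1.333333, refl=-1.333333·-0.333333=0.4444; V=1.333333+-1.333333+0.444444=0.4444
k=3 load: inc=0.444444, refl=0.444444·-1.000000=-0.4444; V=0.000000+0.444444+-0.444444=0.0000
k=4 src: inc=-0.444444, refl=-0.444444·-0.333333=0.1481; V=0.444444+-0.444444+0.148148=0.1481
k=5 load: inc=0.148148, refl=0.148148·-1.000000=-0.1481; V=0.000000+0.148148+-0.148148=0.0000
k=6 src: inc=-0.148148, refl=-0.148148·-0.333333=0.0494; V=0.148148+-0.148148+0.049383=0.0494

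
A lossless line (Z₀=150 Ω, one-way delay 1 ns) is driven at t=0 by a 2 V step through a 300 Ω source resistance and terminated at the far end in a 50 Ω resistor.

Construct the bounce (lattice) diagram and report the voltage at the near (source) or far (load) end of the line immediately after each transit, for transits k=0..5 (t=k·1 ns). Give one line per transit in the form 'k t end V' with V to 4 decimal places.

0 0 source 0.6667
1 1 load 0.3333
2 2 source 0.2222
3 3 load 0.2778
4 4 source 0.2963
5 5 load 0.2870

Γ_L=-0.500000, Γ_S=0.333333; launch V₁=2·150/450=0.666667
k=0 src: V=0.6667
k=1 load: inc=0.666667, refl=0.666667·-0.500000=-0.3333; V=0.000000+0.666667+-0.333333=0.3333
k=2 src: inc=-0.333333, refl=-0.333333·0.333333=-0.1111; V=0.666667+-0.333333+-0.111111=0.2222
k=3 load: inc=-0.111111, refl=-0.111111·-0.500000=0.0556; V=0.333333+-0.111111+0.055556=0.2778
k=4 src: inc=0.055556, refl=0.055556·0.333333=0.0185; V=0.222222+0.055556+0.018519=0.2963
k=5 load: inc=0.018519, refl=0.018519·-0.500000=-0.0093; V=0.277778+0.018519+-0.009259=0.2870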